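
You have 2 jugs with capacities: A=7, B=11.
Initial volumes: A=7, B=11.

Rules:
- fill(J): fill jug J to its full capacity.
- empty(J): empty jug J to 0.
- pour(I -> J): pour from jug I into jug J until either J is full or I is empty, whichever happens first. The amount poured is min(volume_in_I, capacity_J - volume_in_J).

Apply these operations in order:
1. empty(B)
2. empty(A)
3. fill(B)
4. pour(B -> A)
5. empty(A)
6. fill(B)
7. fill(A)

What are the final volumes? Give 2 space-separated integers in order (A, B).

Answer: 7 11

Derivation:
Step 1: empty(B) -> (A=7 B=0)
Step 2: empty(A) -> (A=0 B=0)
Step 3: fill(B) -> (A=0 B=11)
Step 4: pour(B -> A) -> (A=7 B=4)
Step 5: empty(A) -> (A=0 B=4)
Step 6: fill(B) -> (A=0 B=11)
Step 7: fill(A) -> (A=7 B=11)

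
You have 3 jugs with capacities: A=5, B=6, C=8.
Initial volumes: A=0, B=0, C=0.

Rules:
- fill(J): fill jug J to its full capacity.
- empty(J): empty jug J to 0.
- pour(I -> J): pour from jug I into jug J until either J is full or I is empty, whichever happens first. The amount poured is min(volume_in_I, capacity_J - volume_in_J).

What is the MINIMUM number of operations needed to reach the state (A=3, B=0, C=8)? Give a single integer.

Answer: 4

Derivation:
BFS from (A=0, B=0, C=0). One shortest path:
  1. fill(A) -> (A=5 B=0 C=0)
  2. fill(B) -> (A=5 B=6 C=0)
  3. pour(B -> C) -> (A=5 B=0 C=6)
  4. pour(A -> C) -> (A=3 B=0 C=8)
Reached target in 4 moves.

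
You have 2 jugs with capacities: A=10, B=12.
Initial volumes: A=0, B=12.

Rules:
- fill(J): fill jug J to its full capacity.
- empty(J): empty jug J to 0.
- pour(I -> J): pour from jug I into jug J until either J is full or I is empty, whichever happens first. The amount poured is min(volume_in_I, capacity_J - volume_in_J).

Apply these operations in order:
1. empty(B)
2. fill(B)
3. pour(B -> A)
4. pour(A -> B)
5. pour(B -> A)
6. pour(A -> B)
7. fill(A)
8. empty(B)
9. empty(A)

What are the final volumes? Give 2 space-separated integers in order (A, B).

Answer: 0 0

Derivation:
Step 1: empty(B) -> (A=0 B=0)
Step 2: fill(B) -> (A=0 B=12)
Step 3: pour(B -> A) -> (A=10 B=2)
Step 4: pour(A -> B) -> (A=0 B=12)
Step 5: pour(B -> A) -> (A=10 B=2)
Step 6: pour(A -> B) -> (A=0 B=12)
Step 7: fill(A) -> (A=10 B=12)
Step 8: empty(B) -> (A=10 B=0)
Step 9: empty(A) -> (A=0 B=0)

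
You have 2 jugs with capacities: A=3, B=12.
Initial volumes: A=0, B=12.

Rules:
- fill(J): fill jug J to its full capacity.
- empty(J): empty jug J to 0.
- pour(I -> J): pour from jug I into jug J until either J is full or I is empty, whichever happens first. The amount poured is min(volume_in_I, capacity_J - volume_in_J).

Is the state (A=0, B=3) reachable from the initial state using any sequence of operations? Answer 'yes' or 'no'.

Answer: yes

Derivation:
BFS from (A=0, B=12):
  1. fill(A) -> (A=3 B=12)
  2. empty(B) -> (A=3 B=0)
  3. pour(A -> B) -> (A=0 B=3)
Target reached → yes.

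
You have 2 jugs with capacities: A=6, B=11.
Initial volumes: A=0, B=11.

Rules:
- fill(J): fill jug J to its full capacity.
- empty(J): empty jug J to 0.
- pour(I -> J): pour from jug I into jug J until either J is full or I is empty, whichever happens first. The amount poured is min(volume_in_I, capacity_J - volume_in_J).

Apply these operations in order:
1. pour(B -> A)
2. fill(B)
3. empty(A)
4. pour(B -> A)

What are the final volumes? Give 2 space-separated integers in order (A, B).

Step 1: pour(B -> A) -> (A=6 B=5)
Step 2: fill(B) -> (A=6 B=11)
Step 3: empty(A) -> (A=0 B=11)
Step 4: pour(B -> A) -> (A=6 B=5)

Answer: 6 5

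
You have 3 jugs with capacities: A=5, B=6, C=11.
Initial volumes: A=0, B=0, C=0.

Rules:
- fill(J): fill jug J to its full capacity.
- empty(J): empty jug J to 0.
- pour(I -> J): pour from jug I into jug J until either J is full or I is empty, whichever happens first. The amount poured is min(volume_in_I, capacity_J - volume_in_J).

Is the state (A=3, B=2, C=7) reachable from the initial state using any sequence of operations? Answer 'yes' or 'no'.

BFS explored all 304 reachable states.
Reachable set includes: (0,0,0), (0,0,1), (0,0,2), (0,0,3), (0,0,4), (0,0,5), (0,0,6), (0,0,7), (0,0,8), (0,0,9), (0,0,10), (0,0,11) ...
Target (A=3, B=2, C=7) not in reachable set → no.

Answer: no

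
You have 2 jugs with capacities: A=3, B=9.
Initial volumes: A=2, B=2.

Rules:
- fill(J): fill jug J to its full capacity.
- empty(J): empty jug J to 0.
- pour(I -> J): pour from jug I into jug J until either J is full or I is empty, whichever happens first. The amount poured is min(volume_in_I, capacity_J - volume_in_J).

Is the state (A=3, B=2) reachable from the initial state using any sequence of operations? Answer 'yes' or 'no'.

Answer: yes

Derivation:
BFS from (A=2, B=2):
  1. fill(A) -> (A=3 B=2)
Target reached → yes.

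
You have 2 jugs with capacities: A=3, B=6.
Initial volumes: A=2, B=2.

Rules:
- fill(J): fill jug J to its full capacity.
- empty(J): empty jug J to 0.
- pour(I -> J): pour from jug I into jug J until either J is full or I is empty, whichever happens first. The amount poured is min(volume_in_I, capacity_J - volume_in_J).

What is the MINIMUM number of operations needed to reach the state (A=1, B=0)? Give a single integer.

BFS from (A=2, B=2). One shortest path:
  1. pour(B -> A) -> (A=3 B=1)
  2. empty(A) -> (A=0 B=1)
  3. pour(B -> A) -> (A=1 B=0)
Reached target in 3 moves.

Answer: 3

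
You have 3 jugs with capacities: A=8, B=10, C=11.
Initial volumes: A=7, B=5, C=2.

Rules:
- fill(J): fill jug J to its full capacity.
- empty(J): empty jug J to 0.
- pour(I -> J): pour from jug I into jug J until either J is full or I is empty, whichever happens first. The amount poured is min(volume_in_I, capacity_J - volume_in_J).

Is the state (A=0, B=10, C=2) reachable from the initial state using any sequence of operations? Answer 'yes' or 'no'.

BFS from (A=7, B=5, C=2):
  1. empty(A) -> (A=0 B=5 C=2)
  2. fill(B) -> (A=0 B=10 C=2)
Target reached → yes.

Answer: yes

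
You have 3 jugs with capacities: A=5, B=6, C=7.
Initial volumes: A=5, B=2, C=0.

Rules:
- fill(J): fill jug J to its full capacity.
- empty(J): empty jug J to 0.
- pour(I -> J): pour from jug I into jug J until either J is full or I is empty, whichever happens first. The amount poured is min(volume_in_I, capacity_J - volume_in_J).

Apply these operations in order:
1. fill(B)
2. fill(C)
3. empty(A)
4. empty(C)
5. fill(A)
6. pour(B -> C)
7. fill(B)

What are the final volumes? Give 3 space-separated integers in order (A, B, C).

Answer: 5 6 6

Derivation:
Step 1: fill(B) -> (A=5 B=6 C=0)
Step 2: fill(C) -> (A=5 B=6 C=7)
Step 3: empty(A) -> (A=0 B=6 C=7)
Step 4: empty(C) -> (A=0 B=6 C=0)
Step 5: fill(A) -> (A=5 B=6 C=0)
Step 6: pour(B -> C) -> (A=5 B=0 C=6)
Step 7: fill(B) -> (A=5 B=6 C=6)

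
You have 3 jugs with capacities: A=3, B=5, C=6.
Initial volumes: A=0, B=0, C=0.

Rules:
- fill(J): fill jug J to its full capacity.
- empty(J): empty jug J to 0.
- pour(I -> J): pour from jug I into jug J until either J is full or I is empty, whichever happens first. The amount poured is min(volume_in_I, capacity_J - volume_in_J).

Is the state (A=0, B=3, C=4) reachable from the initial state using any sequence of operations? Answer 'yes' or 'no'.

Answer: yes

Derivation:
BFS from (A=0, B=0, C=0):
  1. fill(A) -> (A=3 B=0 C=0)
  2. fill(C) -> (A=3 B=0 C=6)
  3. pour(A -> B) -> (A=0 B=3 C=6)
  4. fill(A) -> (A=3 B=3 C=6)
  5. pour(C -> B) -> (A=3 B=5 C=4)
  6. empty(B) -> (A=3 B=0 C=4)
  7. pour(A -> B) -> (A=0 B=3 C=4)
Target reached → yes.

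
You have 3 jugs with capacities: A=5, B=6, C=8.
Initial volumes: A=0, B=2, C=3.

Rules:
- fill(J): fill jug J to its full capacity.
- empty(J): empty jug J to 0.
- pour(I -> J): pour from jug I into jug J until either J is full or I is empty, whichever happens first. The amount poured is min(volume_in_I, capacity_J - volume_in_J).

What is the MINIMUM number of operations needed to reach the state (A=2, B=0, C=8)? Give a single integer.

BFS from (A=0, B=2, C=3). One shortest path:
  1. fill(C) -> (A=0 B=2 C=8)
  2. pour(B -> A) -> (A=2 B=0 C=8)
Reached target in 2 moves.

Answer: 2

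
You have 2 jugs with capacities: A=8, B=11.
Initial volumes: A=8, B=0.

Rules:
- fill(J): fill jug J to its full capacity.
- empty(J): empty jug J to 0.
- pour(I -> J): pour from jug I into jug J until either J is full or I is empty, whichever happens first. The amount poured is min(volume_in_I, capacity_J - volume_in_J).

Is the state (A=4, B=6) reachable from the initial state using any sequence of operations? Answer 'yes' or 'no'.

Answer: no

Derivation:
BFS explored all 38 reachable states.
Reachable set includes: (0,0), (0,1), (0,2), (0,3), (0,4), (0,5), (0,6), (0,7), (0,8), (0,9), (0,10), (0,11) ...
Target (A=4, B=6) not in reachable set → no.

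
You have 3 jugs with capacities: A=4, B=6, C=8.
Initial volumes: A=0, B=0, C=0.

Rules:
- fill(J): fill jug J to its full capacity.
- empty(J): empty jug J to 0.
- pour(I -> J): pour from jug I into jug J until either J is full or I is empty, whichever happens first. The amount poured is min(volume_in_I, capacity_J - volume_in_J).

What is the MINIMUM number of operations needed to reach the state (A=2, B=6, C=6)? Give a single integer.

BFS from (A=0, B=0, C=0). One shortest path:
  1. fill(C) -> (A=0 B=0 C=8)
  2. pour(C -> B) -> (A=0 B=6 C=2)
  3. pour(C -> A) -> (A=2 B=6 C=0)
  4. pour(B -> C) -> (A=2 B=0 C=6)
  5. fill(B) -> (A=2 B=6 C=6)
Reached target in 5 moves.

Answer: 5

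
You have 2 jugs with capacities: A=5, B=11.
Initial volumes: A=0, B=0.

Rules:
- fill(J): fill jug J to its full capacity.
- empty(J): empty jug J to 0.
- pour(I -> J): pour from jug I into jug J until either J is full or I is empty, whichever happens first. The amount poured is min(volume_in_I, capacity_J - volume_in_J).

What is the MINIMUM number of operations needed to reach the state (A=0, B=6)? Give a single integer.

BFS from (A=0, B=0). One shortest path:
  1. fill(B) -> (A=0 B=11)
  2. pour(B -> A) -> (A=5 B=6)
  3. empty(A) -> (A=0 B=6)
Reached target in 3 moves.

Answer: 3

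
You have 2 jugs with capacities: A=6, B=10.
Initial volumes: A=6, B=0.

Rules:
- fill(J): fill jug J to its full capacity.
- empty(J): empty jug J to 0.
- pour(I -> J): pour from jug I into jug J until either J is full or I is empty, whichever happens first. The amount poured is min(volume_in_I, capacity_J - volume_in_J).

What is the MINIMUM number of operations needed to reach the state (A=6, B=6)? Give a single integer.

Answer: 2

Derivation:
BFS from (A=6, B=0). One shortest path:
  1. pour(A -> B) -> (A=0 B=6)
  2. fill(A) -> (A=6 B=6)
Reached target in 2 moves.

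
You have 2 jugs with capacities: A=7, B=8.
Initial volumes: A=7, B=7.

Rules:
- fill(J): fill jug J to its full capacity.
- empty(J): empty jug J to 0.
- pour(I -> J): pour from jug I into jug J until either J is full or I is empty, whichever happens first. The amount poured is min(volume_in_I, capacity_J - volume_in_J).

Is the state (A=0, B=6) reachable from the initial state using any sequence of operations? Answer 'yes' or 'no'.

BFS from (A=7, B=7):
  1. pour(A -> B) -> (A=6 B=8)
  2. empty(B) -> (A=6 B=0)
  3. pour(A -> B) -> (A=0 B=6)
Target reached → yes.

Answer: yes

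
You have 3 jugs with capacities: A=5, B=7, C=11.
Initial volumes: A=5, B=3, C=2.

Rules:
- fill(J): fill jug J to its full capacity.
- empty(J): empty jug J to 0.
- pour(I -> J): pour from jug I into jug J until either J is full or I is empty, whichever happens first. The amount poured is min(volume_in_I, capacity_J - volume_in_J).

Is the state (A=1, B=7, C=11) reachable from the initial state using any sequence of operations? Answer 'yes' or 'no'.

Answer: yes

Derivation:
BFS from (A=5, B=3, C=2):
  1. fill(C) -> (A=5 B=3 C=11)
  2. pour(A -> B) -> (A=1 B=7 C=11)
Target reached → yes.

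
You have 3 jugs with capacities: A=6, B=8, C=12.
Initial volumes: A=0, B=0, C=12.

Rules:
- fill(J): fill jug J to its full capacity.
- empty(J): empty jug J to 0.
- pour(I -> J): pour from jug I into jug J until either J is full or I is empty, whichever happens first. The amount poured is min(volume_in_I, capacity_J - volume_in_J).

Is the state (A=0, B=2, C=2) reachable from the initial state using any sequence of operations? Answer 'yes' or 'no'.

BFS from (A=0, B=0, C=12):
  1. fill(A) -> (A=6 B=0 C=12)
  2. pour(A -> B) -> (A=0 B=6 C=12)
  3. pour(C -> B) -> (A=0 B=8 C=10)
  4. empty(B) -> (A=0 B=0 C=10)
  5. pour(C -> B) -> (A=0 B=8 C=2)
  6. pour(B -> A) -> (A=6 B=2 C=2)
  7. empty(A) -> (A=0 B=2 C=2)
Target reached → yes.

Answer: yes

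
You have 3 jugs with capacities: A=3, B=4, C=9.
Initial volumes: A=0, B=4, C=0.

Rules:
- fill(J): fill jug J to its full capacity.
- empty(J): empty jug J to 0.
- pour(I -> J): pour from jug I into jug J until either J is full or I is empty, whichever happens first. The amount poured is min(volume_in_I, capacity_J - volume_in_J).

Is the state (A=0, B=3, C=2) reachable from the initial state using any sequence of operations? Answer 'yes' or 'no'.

Answer: yes

Derivation:
BFS from (A=0, B=4, C=0):
  1. empty(B) -> (A=0 B=0 C=0)
  2. fill(C) -> (A=0 B=0 C=9)
  3. pour(C -> A) -> (A=3 B=0 C=6)
  4. pour(C -> B) -> (A=3 B=4 C=2)
  5. empty(B) -> (A=3 B=0 C=2)
  6. pour(A -> B) -> (A=0 B=3 C=2)
Target reached → yes.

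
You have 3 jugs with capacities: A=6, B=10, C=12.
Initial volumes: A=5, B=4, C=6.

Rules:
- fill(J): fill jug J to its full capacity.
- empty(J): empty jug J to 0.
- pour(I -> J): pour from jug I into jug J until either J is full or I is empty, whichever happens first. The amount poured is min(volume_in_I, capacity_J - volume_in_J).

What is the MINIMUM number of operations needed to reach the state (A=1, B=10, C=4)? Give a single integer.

Answer: 4

Derivation:
BFS from (A=5, B=4, C=6). One shortest path:
  1. pour(B -> C) -> (A=5 B=0 C=10)
  2. pour(A -> B) -> (A=0 B=5 C=10)
  3. pour(C -> A) -> (A=6 B=5 C=4)
  4. pour(A -> B) -> (A=1 B=10 C=4)
Reached target in 4 moves.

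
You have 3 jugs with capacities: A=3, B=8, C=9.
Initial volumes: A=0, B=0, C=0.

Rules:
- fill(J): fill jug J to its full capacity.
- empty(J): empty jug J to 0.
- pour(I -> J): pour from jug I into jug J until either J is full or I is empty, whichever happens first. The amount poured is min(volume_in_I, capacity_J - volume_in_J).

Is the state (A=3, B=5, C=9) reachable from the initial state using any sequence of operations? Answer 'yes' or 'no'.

Answer: yes

Derivation:
BFS from (A=0, B=0, C=0):
  1. fill(B) -> (A=0 B=8 C=0)
  2. fill(C) -> (A=0 B=8 C=9)
  3. pour(B -> A) -> (A=3 B=5 C=9)
Target reached → yes.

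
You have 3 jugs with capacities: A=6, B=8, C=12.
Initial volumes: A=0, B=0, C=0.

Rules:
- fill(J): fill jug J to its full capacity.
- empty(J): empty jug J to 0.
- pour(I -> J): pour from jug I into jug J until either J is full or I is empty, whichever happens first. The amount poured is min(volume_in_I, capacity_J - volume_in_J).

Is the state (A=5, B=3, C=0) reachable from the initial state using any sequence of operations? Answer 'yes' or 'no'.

BFS explored all 110 reachable states.
Reachable set includes: (0,0,0), (0,0,2), (0,0,4), (0,0,6), (0,0,8), (0,0,10), (0,0,12), (0,2,0), (0,2,2), (0,2,4), (0,2,6), (0,2,8) ...
Target (A=5, B=3, C=0) not in reachable set → no.

Answer: no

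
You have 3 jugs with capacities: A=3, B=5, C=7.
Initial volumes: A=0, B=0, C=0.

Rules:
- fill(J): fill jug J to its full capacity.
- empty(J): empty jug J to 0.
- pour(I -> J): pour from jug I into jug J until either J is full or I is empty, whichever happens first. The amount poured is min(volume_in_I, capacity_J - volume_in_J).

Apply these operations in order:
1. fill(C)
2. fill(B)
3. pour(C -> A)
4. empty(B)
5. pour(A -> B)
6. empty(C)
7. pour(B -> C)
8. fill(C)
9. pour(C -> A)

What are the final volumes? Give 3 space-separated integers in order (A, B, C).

Step 1: fill(C) -> (A=0 B=0 C=7)
Step 2: fill(B) -> (A=0 B=5 C=7)
Step 3: pour(C -> A) -> (A=3 B=5 C=4)
Step 4: empty(B) -> (A=3 B=0 C=4)
Step 5: pour(A -> B) -> (A=0 B=3 C=4)
Step 6: empty(C) -> (A=0 B=3 C=0)
Step 7: pour(B -> C) -> (A=0 B=0 C=3)
Step 8: fill(C) -> (A=0 B=0 C=7)
Step 9: pour(C -> A) -> (A=3 B=0 C=4)

Answer: 3 0 4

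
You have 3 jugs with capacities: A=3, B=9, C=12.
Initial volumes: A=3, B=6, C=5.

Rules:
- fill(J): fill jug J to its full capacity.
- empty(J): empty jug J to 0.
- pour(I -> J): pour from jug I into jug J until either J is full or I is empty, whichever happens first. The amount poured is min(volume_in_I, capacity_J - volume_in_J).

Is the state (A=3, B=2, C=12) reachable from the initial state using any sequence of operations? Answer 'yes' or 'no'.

Answer: yes

Derivation:
BFS from (A=3, B=6, C=5):
  1. fill(B) -> (A=3 B=9 C=5)
  2. pour(B -> C) -> (A=3 B=2 C=12)
Target reached → yes.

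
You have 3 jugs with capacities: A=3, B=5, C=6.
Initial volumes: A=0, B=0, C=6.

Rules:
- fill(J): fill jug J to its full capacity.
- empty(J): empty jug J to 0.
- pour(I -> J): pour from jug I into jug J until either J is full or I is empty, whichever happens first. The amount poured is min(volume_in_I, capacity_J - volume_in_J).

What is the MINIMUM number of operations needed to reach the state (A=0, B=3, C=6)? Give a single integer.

Answer: 2

Derivation:
BFS from (A=0, B=0, C=6). One shortest path:
  1. fill(A) -> (A=3 B=0 C=6)
  2. pour(A -> B) -> (A=0 B=3 C=6)
Reached target in 2 moves.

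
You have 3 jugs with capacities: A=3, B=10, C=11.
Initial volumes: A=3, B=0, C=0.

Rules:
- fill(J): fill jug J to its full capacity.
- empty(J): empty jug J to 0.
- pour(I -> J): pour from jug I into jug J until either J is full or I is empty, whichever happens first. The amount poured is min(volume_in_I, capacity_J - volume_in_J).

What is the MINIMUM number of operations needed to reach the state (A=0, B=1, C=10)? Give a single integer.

BFS from (A=3, B=0, C=0). One shortest path:
  1. empty(A) -> (A=0 B=0 C=0)
  2. fill(C) -> (A=0 B=0 C=11)
  3. pour(C -> B) -> (A=0 B=10 C=1)
  4. pour(C -> A) -> (A=1 B=10 C=0)
  5. pour(B -> C) -> (A=1 B=0 C=10)
  6. pour(A -> B) -> (A=0 B=1 C=10)
Reached target in 6 moves.

Answer: 6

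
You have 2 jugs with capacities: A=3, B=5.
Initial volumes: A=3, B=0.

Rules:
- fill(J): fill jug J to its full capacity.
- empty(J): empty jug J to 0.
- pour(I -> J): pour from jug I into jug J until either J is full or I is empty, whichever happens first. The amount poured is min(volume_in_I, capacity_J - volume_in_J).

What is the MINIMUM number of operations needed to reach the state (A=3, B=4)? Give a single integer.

Answer: 7

Derivation:
BFS from (A=3, B=0). One shortest path:
  1. empty(A) -> (A=0 B=0)
  2. fill(B) -> (A=0 B=5)
  3. pour(B -> A) -> (A=3 B=2)
  4. empty(A) -> (A=0 B=2)
  5. pour(B -> A) -> (A=2 B=0)
  6. fill(B) -> (A=2 B=5)
  7. pour(B -> A) -> (A=3 B=4)
Reached target in 7 moves.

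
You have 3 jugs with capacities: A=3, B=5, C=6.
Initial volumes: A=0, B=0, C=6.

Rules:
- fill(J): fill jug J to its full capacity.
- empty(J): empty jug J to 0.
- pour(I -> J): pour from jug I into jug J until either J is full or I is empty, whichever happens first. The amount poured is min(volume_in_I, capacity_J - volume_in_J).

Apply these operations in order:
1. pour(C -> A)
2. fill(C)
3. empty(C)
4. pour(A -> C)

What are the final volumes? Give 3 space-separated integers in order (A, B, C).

Step 1: pour(C -> A) -> (A=3 B=0 C=3)
Step 2: fill(C) -> (A=3 B=0 C=6)
Step 3: empty(C) -> (A=3 B=0 C=0)
Step 4: pour(A -> C) -> (A=0 B=0 C=3)

Answer: 0 0 3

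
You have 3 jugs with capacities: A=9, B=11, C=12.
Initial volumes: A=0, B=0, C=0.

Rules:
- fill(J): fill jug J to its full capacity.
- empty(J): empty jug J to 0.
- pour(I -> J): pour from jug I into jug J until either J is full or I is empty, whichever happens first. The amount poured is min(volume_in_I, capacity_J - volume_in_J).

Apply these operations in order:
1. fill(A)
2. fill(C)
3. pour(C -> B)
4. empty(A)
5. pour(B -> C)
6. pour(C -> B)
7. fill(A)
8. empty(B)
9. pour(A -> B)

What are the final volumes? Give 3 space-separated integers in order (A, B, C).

Answer: 0 9 1

Derivation:
Step 1: fill(A) -> (A=9 B=0 C=0)
Step 2: fill(C) -> (A=9 B=0 C=12)
Step 3: pour(C -> B) -> (A=9 B=11 C=1)
Step 4: empty(A) -> (A=0 B=11 C=1)
Step 5: pour(B -> C) -> (A=0 B=0 C=12)
Step 6: pour(C -> B) -> (A=0 B=11 C=1)
Step 7: fill(A) -> (A=9 B=11 C=1)
Step 8: empty(B) -> (A=9 B=0 C=1)
Step 9: pour(A -> B) -> (A=0 B=9 C=1)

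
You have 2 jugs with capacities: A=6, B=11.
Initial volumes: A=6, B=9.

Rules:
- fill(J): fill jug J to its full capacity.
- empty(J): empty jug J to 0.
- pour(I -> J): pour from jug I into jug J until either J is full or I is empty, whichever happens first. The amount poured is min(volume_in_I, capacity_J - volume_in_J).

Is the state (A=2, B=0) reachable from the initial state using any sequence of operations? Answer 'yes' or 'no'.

Answer: yes

Derivation:
BFS from (A=6, B=9):
  1. empty(A) -> (A=0 B=9)
  2. pour(B -> A) -> (A=6 B=3)
  3. empty(A) -> (A=0 B=3)
  4. pour(B -> A) -> (A=3 B=0)
  5. fill(B) -> (A=3 B=11)
  6. pour(B -> A) -> (A=6 B=8)
  7. empty(A) -> (A=0 B=8)
  8. pour(B -> A) -> (A=6 B=2)
  9. empty(A) -> (A=0 B=2)
  10. pour(B -> A) -> (A=2 B=0)
Target reached → yes.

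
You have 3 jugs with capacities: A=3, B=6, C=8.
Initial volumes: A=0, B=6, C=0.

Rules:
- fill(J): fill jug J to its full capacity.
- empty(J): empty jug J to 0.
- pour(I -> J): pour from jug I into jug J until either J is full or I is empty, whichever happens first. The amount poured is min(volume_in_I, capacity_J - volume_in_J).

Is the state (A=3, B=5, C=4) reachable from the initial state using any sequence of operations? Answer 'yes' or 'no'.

Answer: yes

Derivation:
BFS from (A=0, B=6, C=0):
  1. fill(A) -> (A=3 B=6 C=0)
  2. pour(B -> C) -> (A=3 B=0 C=6)
  3. pour(A -> C) -> (A=1 B=0 C=8)
  4. pour(C -> B) -> (A=1 B=6 C=2)
  5. pour(B -> A) -> (A=3 B=4 C=2)
  6. empty(A) -> (A=0 B=4 C=2)
  7. pour(C -> A) -> (A=2 B=4 C=0)
  8. pour(B -> C) -> (A=2 B=0 C=4)
  9. fill(B) -> (A=2 B=6 C=4)
  10. pour(B -> A) -> (A=3 B=5 C=4)
Target reached → yes.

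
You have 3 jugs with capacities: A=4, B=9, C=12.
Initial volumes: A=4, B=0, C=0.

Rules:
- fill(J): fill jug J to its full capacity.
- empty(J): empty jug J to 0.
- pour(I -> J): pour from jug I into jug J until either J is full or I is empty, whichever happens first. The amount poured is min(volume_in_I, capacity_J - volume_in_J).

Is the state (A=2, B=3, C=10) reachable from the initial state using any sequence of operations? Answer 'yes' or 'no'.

Answer: no

Derivation:
BFS explored all 386 reachable states.
Reachable set includes: (0,0,0), (0,0,1), (0,0,2), (0,0,3), (0,0,4), (0,0,5), (0,0,6), (0,0,7), (0,0,8), (0,0,9), (0,0,10), (0,0,11) ...
Target (A=2, B=3, C=10) not in reachable set → no.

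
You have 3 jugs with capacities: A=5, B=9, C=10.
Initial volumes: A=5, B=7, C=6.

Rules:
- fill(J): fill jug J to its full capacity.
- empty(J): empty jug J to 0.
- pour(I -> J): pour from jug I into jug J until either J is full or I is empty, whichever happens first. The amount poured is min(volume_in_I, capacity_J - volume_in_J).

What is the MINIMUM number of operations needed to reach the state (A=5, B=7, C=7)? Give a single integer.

BFS from (A=5, B=7, C=6). One shortest path:
  1. pour(A -> B) -> (A=3 B=9 C=6)
  2. empty(B) -> (A=3 B=0 C=6)
  3. pour(C -> B) -> (A=3 B=6 C=0)
  4. fill(C) -> (A=3 B=6 C=10)
  5. pour(C -> B) -> (A=3 B=9 C=7)
  6. pour(B -> A) -> (A=5 B=7 C=7)
Reached target in 6 moves.

Answer: 6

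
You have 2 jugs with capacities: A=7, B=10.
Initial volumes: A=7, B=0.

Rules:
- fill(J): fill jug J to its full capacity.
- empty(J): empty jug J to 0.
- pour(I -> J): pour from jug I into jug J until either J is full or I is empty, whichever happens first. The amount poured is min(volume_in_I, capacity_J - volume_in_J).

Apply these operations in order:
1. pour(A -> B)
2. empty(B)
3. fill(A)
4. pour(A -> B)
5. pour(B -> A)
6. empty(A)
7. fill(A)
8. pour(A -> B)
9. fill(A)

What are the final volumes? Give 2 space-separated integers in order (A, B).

Step 1: pour(A -> B) -> (A=0 B=7)
Step 2: empty(B) -> (A=0 B=0)
Step 3: fill(A) -> (A=7 B=0)
Step 4: pour(A -> B) -> (A=0 B=7)
Step 5: pour(B -> A) -> (A=7 B=0)
Step 6: empty(A) -> (A=0 B=0)
Step 7: fill(A) -> (A=7 B=0)
Step 8: pour(A -> B) -> (A=0 B=7)
Step 9: fill(A) -> (A=7 B=7)

Answer: 7 7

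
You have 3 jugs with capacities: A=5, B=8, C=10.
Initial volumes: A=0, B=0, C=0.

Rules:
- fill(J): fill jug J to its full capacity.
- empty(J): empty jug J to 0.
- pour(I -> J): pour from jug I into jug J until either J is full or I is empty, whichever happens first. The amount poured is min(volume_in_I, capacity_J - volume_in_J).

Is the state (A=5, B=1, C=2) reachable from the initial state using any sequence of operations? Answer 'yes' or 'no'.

BFS from (A=0, B=0, C=0):
  1. fill(A) -> (A=5 B=0 C=0)
  2. fill(B) -> (A=5 B=8 C=0)
  3. pour(B -> C) -> (A=5 B=0 C=8)
  4. pour(A -> C) -> (A=3 B=0 C=10)
  5. pour(C -> B) -> (A=3 B=8 C=2)
  6. pour(B -> A) -> (A=5 B=6 C=2)
  7. empty(A) -> (A=0 B=6 C=2)
  8. pour(B -> A) -> (A=5 B=1 C=2)
Target reached → yes.

Answer: yes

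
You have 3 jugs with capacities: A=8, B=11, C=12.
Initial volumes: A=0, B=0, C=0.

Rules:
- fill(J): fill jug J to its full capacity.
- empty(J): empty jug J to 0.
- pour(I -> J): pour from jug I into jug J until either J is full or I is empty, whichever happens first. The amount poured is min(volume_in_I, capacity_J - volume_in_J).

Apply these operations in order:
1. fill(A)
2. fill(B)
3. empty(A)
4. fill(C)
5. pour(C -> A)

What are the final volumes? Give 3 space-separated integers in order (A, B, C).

Step 1: fill(A) -> (A=8 B=0 C=0)
Step 2: fill(B) -> (A=8 B=11 C=0)
Step 3: empty(A) -> (A=0 B=11 C=0)
Step 4: fill(C) -> (A=0 B=11 C=12)
Step 5: pour(C -> A) -> (A=8 B=11 C=4)

Answer: 8 11 4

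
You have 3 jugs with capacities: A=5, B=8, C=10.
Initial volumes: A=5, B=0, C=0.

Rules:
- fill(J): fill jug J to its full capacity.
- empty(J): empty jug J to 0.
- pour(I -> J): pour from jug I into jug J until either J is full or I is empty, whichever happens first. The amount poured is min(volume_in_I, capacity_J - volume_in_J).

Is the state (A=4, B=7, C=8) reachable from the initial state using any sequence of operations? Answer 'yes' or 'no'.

BFS explored all 342 reachable states.
Reachable set includes: (0,0,0), (0,0,1), (0,0,2), (0,0,3), (0,0,4), (0,0,5), (0,0,6), (0,0,7), (0,0,8), (0,0,9), (0,0,10), (0,1,0) ...
Target (A=4, B=7, C=8) not in reachable set → no.

Answer: no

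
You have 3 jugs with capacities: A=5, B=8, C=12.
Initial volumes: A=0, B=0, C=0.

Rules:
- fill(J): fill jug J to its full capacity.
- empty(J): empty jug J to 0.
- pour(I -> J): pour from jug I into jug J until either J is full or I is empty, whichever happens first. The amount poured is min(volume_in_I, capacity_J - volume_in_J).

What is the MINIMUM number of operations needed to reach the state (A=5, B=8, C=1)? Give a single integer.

BFS from (A=0, B=0, C=0). One shortest path:
  1. fill(A) -> (A=5 B=0 C=0)
  2. fill(C) -> (A=5 B=0 C=12)
  3. pour(A -> B) -> (A=0 B=5 C=12)
  4. fill(A) -> (A=5 B=5 C=12)
  5. pour(C -> B) -> (A=5 B=8 C=9)
  6. empty(B) -> (A=5 B=0 C=9)
  7. pour(C -> B) -> (A=5 B=8 C=1)
Reached target in 7 moves.

Answer: 7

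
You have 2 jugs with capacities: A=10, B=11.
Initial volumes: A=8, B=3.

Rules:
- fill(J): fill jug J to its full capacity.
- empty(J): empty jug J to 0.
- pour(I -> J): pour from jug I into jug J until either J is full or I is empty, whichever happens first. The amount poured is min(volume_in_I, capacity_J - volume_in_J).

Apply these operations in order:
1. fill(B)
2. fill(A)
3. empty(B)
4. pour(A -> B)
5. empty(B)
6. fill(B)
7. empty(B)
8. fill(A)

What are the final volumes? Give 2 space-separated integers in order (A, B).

Step 1: fill(B) -> (A=8 B=11)
Step 2: fill(A) -> (A=10 B=11)
Step 3: empty(B) -> (A=10 B=0)
Step 4: pour(A -> B) -> (A=0 B=10)
Step 5: empty(B) -> (A=0 B=0)
Step 6: fill(B) -> (A=0 B=11)
Step 7: empty(B) -> (A=0 B=0)
Step 8: fill(A) -> (A=10 B=0)

Answer: 10 0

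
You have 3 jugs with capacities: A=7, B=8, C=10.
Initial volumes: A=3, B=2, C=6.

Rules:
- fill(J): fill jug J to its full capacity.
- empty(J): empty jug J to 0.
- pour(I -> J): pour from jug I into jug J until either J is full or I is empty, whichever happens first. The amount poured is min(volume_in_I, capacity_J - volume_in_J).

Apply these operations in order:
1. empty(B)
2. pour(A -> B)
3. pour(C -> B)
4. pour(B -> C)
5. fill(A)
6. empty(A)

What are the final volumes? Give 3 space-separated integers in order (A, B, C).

Answer: 0 0 9

Derivation:
Step 1: empty(B) -> (A=3 B=0 C=6)
Step 2: pour(A -> B) -> (A=0 B=3 C=6)
Step 3: pour(C -> B) -> (A=0 B=8 C=1)
Step 4: pour(B -> C) -> (A=0 B=0 C=9)
Step 5: fill(A) -> (A=7 B=0 C=9)
Step 6: empty(A) -> (A=0 B=0 C=9)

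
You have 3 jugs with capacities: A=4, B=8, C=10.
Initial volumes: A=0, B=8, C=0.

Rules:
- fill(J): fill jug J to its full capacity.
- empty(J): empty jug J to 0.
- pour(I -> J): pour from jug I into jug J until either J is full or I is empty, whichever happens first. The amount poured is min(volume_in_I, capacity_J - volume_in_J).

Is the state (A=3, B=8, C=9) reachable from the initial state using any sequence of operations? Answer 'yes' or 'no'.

Answer: no

Derivation:
BFS explored all 78 reachable states.
Reachable set includes: (0,0,0), (0,0,2), (0,0,4), (0,0,6), (0,0,8), (0,0,10), (0,2,0), (0,2,2), (0,2,4), (0,2,6), (0,2,8), (0,2,10) ...
Target (A=3, B=8, C=9) not in reachable set → no.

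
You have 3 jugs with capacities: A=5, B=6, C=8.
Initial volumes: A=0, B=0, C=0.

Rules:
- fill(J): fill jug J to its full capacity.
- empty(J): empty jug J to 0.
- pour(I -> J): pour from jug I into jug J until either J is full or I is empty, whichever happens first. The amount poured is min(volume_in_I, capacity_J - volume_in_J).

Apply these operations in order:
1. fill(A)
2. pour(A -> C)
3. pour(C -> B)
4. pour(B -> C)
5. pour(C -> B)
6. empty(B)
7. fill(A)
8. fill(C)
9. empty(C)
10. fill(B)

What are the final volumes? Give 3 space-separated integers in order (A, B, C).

Step 1: fill(A) -> (A=5 B=0 C=0)
Step 2: pour(A -> C) -> (A=0 B=0 C=5)
Step 3: pour(C -> B) -> (A=0 B=5 C=0)
Step 4: pour(B -> C) -> (A=0 B=0 C=5)
Step 5: pour(C -> B) -> (A=0 B=5 C=0)
Step 6: empty(B) -> (A=0 B=0 C=0)
Step 7: fill(A) -> (A=5 B=0 C=0)
Step 8: fill(C) -> (A=5 B=0 C=8)
Step 9: empty(C) -> (A=5 B=0 C=0)
Step 10: fill(B) -> (A=5 B=6 C=0)

Answer: 5 6 0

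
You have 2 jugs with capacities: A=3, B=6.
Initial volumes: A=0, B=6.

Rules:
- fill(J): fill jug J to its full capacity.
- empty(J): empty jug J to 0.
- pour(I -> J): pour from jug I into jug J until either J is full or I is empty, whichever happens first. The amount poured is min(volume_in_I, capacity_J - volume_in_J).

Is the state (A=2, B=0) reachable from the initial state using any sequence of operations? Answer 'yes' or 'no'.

BFS explored all 6 reachable states.
Reachable set includes: (0,0), (0,3), (0,6), (3,0), (3,3), (3,6)
Target (A=2, B=0) not in reachable set → no.

Answer: no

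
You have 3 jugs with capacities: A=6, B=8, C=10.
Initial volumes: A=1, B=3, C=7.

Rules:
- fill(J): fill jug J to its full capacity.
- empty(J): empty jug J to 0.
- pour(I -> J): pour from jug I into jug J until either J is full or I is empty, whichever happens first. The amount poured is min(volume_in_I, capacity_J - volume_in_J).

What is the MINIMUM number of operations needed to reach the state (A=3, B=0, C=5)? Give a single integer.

Answer: 4

Derivation:
BFS from (A=1, B=3, C=7). One shortest path:
  1. fill(A) -> (A=6 B=3 C=7)
  2. pour(A -> C) -> (A=3 B=3 C=10)
  3. pour(C -> B) -> (A=3 B=8 C=5)
  4. empty(B) -> (A=3 B=0 C=5)
Reached target in 4 moves.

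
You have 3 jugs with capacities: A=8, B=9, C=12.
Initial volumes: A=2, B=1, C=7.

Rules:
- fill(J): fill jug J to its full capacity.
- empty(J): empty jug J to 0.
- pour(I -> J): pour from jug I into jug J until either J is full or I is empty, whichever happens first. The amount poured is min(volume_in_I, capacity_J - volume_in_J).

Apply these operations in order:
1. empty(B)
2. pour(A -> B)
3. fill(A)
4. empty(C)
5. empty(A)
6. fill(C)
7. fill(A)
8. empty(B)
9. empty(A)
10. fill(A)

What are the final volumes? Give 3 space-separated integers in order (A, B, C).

Step 1: empty(B) -> (A=2 B=0 C=7)
Step 2: pour(A -> B) -> (A=0 B=2 C=7)
Step 3: fill(A) -> (A=8 B=2 C=7)
Step 4: empty(C) -> (A=8 B=2 C=0)
Step 5: empty(A) -> (A=0 B=2 C=0)
Step 6: fill(C) -> (A=0 B=2 C=12)
Step 7: fill(A) -> (A=8 B=2 C=12)
Step 8: empty(B) -> (A=8 B=0 C=12)
Step 9: empty(A) -> (A=0 B=0 C=12)
Step 10: fill(A) -> (A=8 B=0 C=12)

Answer: 8 0 12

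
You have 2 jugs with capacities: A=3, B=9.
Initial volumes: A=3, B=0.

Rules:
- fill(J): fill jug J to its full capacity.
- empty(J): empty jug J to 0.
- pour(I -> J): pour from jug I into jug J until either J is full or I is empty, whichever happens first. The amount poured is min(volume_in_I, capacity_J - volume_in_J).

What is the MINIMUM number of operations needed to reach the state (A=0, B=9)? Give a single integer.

Answer: 2

Derivation:
BFS from (A=3, B=0). One shortest path:
  1. empty(A) -> (A=0 B=0)
  2. fill(B) -> (A=0 B=9)
Reached target in 2 moves.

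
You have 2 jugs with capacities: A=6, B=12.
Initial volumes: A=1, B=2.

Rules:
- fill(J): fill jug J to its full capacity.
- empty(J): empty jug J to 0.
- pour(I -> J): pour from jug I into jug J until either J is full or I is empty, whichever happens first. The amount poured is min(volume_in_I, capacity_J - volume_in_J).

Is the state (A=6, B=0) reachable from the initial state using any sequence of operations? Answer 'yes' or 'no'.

BFS from (A=1, B=2):
  1. fill(A) -> (A=6 B=2)
  2. empty(B) -> (A=6 B=0)
Target reached → yes.

Answer: yes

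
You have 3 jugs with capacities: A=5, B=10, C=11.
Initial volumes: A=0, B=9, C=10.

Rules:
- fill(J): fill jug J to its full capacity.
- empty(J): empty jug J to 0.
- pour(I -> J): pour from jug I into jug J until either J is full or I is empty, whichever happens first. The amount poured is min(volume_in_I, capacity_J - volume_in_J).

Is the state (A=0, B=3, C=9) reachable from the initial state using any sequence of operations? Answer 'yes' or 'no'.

Answer: yes

Derivation:
BFS from (A=0, B=9, C=10):
  1. fill(A) -> (A=5 B=9 C=10)
  2. pour(A -> B) -> (A=4 B=10 C=10)
  3. pour(A -> C) -> (A=3 B=10 C=11)
  4. empty(C) -> (A=3 B=10 C=0)
  5. pour(B -> C) -> (A=3 B=0 C=10)
  6. fill(B) -> (A=3 B=10 C=10)
  7. pour(B -> C) -> (A=3 B=9 C=11)
  8. empty(C) -> (A=3 B=9 C=0)
  9. pour(B -> C) -> (A=3 B=0 C=9)
  10. pour(A -> B) -> (A=0 B=3 C=9)
Target reached → yes.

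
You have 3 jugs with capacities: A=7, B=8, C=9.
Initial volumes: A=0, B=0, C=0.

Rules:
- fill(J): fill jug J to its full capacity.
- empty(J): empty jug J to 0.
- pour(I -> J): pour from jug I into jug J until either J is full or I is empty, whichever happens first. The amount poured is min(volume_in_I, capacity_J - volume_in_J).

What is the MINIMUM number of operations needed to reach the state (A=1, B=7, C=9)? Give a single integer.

Answer: 6

Derivation:
BFS from (A=0, B=0, C=0). One shortest path:
  1. fill(B) -> (A=0 B=8 C=0)
  2. pour(B -> A) -> (A=7 B=1 C=0)
  3. pour(A -> C) -> (A=0 B=1 C=7)
  4. pour(B -> A) -> (A=1 B=0 C=7)
  5. pour(C -> B) -> (A=1 B=7 C=0)
  6. fill(C) -> (A=1 B=7 C=9)
Reached target in 6 moves.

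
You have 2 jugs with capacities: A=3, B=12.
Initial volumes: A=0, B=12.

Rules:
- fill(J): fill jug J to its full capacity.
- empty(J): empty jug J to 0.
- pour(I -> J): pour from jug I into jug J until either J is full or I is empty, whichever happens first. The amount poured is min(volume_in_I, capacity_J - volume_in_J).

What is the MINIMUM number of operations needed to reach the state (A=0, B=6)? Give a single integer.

Answer: 4

Derivation:
BFS from (A=0, B=12). One shortest path:
  1. pour(B -> A) -> (A=3 B=9)
  2. empty(A) -> (A=0 B=9)
  3. pour(B -> A) -> (A=3 B=6)
  4. empty(A) -> (A=0 B=6)
Reached target in 4 moves.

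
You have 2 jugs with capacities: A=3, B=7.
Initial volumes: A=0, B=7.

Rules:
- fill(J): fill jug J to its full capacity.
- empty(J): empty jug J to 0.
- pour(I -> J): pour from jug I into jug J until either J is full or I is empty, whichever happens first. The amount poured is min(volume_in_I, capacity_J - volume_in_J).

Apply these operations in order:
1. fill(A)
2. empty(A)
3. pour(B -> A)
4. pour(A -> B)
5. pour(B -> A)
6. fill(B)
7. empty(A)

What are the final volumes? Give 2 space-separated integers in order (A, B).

Step 1: fill(A) -> (A=3 B=7)
Step 2: empty(A) -> (A=0 B=7)
Step 3: pour(B -> A) -> (A=3 B=4)
Step 4: pour(A -> B) -> (A=0 B=7)
Step 5: pour(B -> A) -> (A=3 B=4)
Step 6: fill(B) -> (A=3 B=7)
Step 7: empty(A) -> (A=0 B=7)

Answer: 0 7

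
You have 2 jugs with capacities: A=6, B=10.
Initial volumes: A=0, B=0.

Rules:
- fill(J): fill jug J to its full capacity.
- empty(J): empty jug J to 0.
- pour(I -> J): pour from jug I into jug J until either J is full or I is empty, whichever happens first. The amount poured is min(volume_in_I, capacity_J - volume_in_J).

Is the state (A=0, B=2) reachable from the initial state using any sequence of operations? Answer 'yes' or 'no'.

BFS from (A=0, B=0):
  1. fill(A) -> (A=6 B=0)
  2. pour(A -> B) -> (A=0 B=6)
  3. fill(A) -> (A=6 B=6)
  4. pour(A -> B) -> (A=2 B=10)
  5. empty(B) -> (A=2 B=0)
  6. pour(A -> B) -> (A=0 B=2)
Target reached → yes.

Answer: yes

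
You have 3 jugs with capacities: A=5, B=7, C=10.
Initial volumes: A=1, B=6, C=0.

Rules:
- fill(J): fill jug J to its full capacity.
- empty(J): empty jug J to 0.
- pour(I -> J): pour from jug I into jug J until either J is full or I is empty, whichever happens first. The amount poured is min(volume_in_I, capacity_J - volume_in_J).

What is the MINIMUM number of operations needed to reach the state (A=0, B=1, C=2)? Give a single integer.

Answer: 5

Derivation:
BFS from (A=1, B=6, C=0). One shortest path:
  1. fill(B) -> (A=1 B=7 C=0)
  2. pour(B -> C) -> (A=1 B=0 C=7)
  3. pour(A -> B) -> (A=0 B=1 C=7)
  4. pour(C -> A) -> (A=5 B=1 C=2)
  5. empty(A) -> (A=0 B=1 C=2)
Reached target in 5 moves.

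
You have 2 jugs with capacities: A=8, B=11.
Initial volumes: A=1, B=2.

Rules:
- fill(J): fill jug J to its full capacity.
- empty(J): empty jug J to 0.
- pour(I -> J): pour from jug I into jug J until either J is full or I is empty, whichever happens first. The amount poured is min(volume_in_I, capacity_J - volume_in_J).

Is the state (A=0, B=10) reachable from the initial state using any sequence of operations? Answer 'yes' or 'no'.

BFS from (A=1, B=2):
  1. fill(A) -> (A=8 B=2)
  2. pour(A -> B) -> (A=0 B=10)
Target reached → yes.

Answer: yes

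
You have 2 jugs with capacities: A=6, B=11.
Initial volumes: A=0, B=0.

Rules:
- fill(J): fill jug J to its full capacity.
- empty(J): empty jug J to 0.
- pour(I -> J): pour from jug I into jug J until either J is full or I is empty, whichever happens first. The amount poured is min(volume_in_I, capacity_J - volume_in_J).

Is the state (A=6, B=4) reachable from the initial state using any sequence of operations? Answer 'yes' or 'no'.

BFS from (A=0, B=0):
  1. fill(B) -> (A=0 B=11)
  2. pour(B -> A) -> (A=6 B=5)
  3. empty(A) -> (A=0 B=5)
  4. pour(B -> A) -> (A=5 B=0)
  5. fill(B) -> (A=5 B=11)
  6. pour(B -> A) -> (A=6 B=10)
  7. empty(A) -> (A=0 B=10)
  8. pour(B -> A) -> (A=6 B=4)
Target reached → yes.

Answer: yes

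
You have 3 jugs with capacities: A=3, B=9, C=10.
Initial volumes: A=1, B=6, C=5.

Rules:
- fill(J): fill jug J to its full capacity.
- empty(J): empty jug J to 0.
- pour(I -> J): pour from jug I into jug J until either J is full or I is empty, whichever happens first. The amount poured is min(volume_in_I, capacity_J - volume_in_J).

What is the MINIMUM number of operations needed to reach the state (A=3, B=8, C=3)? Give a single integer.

Answer: 5

Derivation:
BFS from (A=1, B=6, C=5). One shortest path:
  1. empty(A) -> (A=0 B=6 C=5)
  2. pour(B -> A) -> (A=3 B=3 C=5)
  3. pour(C -> B) -> (A=3 B=8 C=0)
  4. pour(A -> C) -> (A=0 B=8 C=3)
  5. fill(A) -> (A=3 B=8 C=3)
Reached target in 5 moves.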